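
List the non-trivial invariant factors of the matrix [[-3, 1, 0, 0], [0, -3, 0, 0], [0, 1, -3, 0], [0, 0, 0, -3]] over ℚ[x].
The Jordan structure of A has elementary divisors (x + 3)^2, (x + 3), (x + 3). Arranging the block sizes at each eigenvalue in decreasing order and taking row products gives the invariant factors.

Invariant factors (smallest first, each dividing the next): x + 3, x + 3, (x + 3)^2.

Check: the last factor (x + 3)^2 is the minimal polynomial, and the product (x + 3)^4 is the characteristic polynomial.

x + 3, x + 3, (x + 3)^2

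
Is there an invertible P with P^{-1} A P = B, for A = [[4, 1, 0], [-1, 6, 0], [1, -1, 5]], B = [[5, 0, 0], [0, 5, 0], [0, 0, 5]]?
Both have characteristic polynomial (x - 5)^3, but the minimal polynomial of A is (x - 5)^2 while the minimal polynomial of B is x - 5. The minimal polynomial is a similarity invariant, so A and B are not similar.

No.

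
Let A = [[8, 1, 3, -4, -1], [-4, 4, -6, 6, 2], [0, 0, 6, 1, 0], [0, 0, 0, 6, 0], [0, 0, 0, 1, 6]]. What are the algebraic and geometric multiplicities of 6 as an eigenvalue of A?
The characteristic polynomial is (x - 6)^5, so the factor x - 6 appears with exponent 5: the algebraic multiplicity is 5.

rank(A - 6I) = 2, so the eigenspace has dimension 5 - 2 = 3: the geometric multiplicity is 3.

Since 3 < 5, A is not diagonalizable.

algebraic multiplicity 5, geometric multiplicity 3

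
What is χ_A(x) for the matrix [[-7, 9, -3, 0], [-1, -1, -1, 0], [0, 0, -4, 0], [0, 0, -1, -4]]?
xI - A = [[x + 7, -9, 3, 0], [1, x + 1, 1, 0], [0, 0, x + 4, 0], [0, 0, 1, x + 4]].

Expanding det(xI - A) along the first row:
det(xI - A) = + (x + 7)·det([[x + 1, 1, 0], [0, x + 4, 0], [0, 1, x + 4]]) - (-9)·det([[1, 1, 0], [0, x + 4, 0], [0, 1, x + 4]]) + (3)·det([[1, x + 1, 0], [0, 0, 0], [0, 0, x + 4]]) - (0)·det([[1, x + 1, 1], [0, 0, x + 4], [0, 0, 1]]).

Evaluating gives χ_A(x) = x^4 + 16x^3 + 96x^2 + 256x + 256 = (x + 4)^4.

χ_A(x) = (x + 4)^4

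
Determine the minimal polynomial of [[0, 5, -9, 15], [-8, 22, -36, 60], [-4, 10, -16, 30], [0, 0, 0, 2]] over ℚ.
The characteristic polynomial factors as (x - 2)^4. The minimal polynomial is ∏(x - λ)^{k_λ} where k_λ is the size of the largest Jordan block at λ.

For λ = 2: rank(A - 2I) = 1, and the largest Jordan block has size 2 (the smallest k with rank((A - 2I)^k) = rank((A - 2I)^(k+1))).

So m_A(x) = (x - 2)^2.

m_A(x) = (x - 2)^2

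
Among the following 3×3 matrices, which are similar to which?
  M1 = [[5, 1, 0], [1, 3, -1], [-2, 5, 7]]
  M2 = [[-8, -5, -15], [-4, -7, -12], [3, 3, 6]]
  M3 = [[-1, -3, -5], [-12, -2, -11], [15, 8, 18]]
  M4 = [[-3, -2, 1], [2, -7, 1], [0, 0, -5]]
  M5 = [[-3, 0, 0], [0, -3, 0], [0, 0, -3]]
Characteristic polynomials: χ_{M1} = (x - 5)^3, χ_{M2} = (x + 3)^3, χ_{M3} = (x - 5)^3, χ_{M4} = (x + 5)^3, χ_{M5} = (x + 3)^3.

{M1, M3}: invariant factors (x - 5)^3.

{M2}: invariant factors x + 3, (x + 3)^2.

{M4}: invariant factors x + 5, (x + 5)^2.

{M5}: invariant factors x + 3, x + 3, x + 3.

Matrices are similar if and only if their invariant-factor lists agree; the partition into similarity classes is {M1, M3}, {M2}, {M4}, {M5}.

4 classes: {M1, M3}, {M2}, {M4}, {M5}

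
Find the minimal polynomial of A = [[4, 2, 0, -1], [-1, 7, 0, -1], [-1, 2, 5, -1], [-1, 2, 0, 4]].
m_A(x) = (x - 5)^2

The characteristic polynomial factors as (x - 5)^4. The minimal polynomial is ∏(x - λ)^{k_λ} where k_λ is the size of the largest Jordan block at λ.

For λ = 5: rank(A - 5I) = 1, and the largest Jordan block has size 2 (the smallest k with rank((A - 5I)^k) = rank((A - 5I)^(k+1))).

So m_A(x) = (x - 5)^2.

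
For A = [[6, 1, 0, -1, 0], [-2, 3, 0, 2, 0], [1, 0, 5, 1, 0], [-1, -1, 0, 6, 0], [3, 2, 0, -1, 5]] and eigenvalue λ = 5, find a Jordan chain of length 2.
v_1 = [[0, 1, 0, 0, -2]]^T, v_2 = [[1, -2, 0, -1, 2]]^T

We seek v_1 ∈ ker((A - 5I)^2) \ ker(A - 5I), then set v_{i+1} = (A - 5I) v_i.

One such chain is v_1 = [[0, 1, 0, 0, -2]]^T, v_2 = [[1, -2, 0, -1, 2]]^T. Check: (A - 5I) v_2 = [[0, 0, 0, 0, 0]]^T = 0.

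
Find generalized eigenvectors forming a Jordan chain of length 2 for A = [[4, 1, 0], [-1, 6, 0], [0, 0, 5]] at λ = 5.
v_1 = [[0, 1, -1]]^T, v_2 = [[1, 1, 0]]^T

We seek v_1 ∈ ker((A - 5I)^2) \ ker(A - 5I), then set v_{i+1} = (A - 5I) v_i.

One such chain is v_1 = [[0, 1, -1]]^T, v_2 = [[1, 1, 0]]^T. Check: (A - 5I) v_2 = [[0, 0, 0]]^T = 0.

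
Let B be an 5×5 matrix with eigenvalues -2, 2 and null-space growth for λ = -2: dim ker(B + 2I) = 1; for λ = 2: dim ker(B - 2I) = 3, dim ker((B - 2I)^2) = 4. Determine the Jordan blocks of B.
Jordan blocks: (-2, 1), (2, 2), (2, 1), (2, 1)

λ = -2: successive nullity increments [1] count blocks of size ≥ k; block sizes are [1].
λ = 2: successive nullity increments [3, 1] count blocks of size ≥ k; block sizes are [2, 1, 1].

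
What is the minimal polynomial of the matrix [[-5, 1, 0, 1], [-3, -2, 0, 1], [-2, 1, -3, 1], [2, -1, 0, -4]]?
The characteristic polynomial factors as (x + 3)^2(x + 4)^2. The minimal polynomial is ∏(x - λ)^{k_λ} where k_λ is the size of the largest Jordan block at λ.

For λ = -4: rank(A + 4I) = 3, and the largest Jordan block has size 2 (the smallest k with rank((A + 4I)^k) = rank((A + 4I)^(k+1))).
For λ = -3: rank(A + 3I) = 2, and the largest Jordan block has size 1 (the smallest k with rank((A + 3I)^k) = rank((A + 3I)^(k+1))).

So m_A(x) = (x + 3)(x + 4)^2.

m_A(x) = (x + 3)(x + 4)^2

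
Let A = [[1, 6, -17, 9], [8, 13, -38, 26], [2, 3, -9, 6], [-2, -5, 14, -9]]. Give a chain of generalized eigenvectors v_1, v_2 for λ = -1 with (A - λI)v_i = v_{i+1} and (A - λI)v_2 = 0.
We seek v_1 ∈ ker((A + I)^2) \ ker(A + I), then set v_{i+1} = (A + I) v_i.

One such chain is v_1 = [[0, -7, -2, 1]]^T, v_2 = [[1, 4, 1, -1]]^T. Check: (A + I) v_2 = [[0, 0, 0, 0]]^T = 0.

v_1 = [[0, -7, -2, 1]]^T, v_2 = [[1, 4, 1, -1]]^T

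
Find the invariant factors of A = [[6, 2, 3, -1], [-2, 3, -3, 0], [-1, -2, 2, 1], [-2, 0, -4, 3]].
The Jordan structure of A has elementary divisors (x - 3)^3, (x - 5). Arranging the block sizes at each eigenvalue in decreasing order and taking row products gives the invariant factors.

Invariant factors (smallest first, each dividing the next): (x - 5)(x - 3)^3.

Check: the last factor (x - 5)(x - 3)^3 is the minimal polynomial, and the product (x - 5)(x - 3)^3 is the characteristic polynomial.

(x - 5)(x - 3)^3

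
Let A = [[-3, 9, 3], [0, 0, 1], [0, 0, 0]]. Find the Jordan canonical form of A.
J = [[-3, 0, 0], [0, 0, 1], [0, 0, 0]]

The characteristic polynomial is det(xI - A) = x^2(x + 3), so the eigenvalues are -3 (algebraic multiplicity 1), 0 (algebraic multiplicity 2).

For λ = -3: algebraic multiplicity 1 gives one 1×1 block.

For λ = 0: rank(A) = 2, rank(A^2) = 1. The eigenspace has dimension 3 - 2 = 1, so there is 1 Jordan block; the rank sequence gives block sizes [2].

Assembling the blocks gives the Jordan form J above.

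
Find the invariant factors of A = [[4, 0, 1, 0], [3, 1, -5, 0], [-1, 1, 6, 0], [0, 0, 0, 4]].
x - 4, (x - 4)^2(x - 3)

The Jordan structure of A has elementary divisors (x - 3), (x - 4)^2, (x - 4). Arranging the block sizes at each eigenvalue in decreasing order and taking row products gives the invariant factors.

Invariant factors (smallest first, each dividing the next): x - 4, (x - 4)^2(x - 3).

Check: the last factor (x - 4)^2(x - 3) is the minimal polynomial, and the product (x - 4)^3(x - 3) is the characteristic polynomial.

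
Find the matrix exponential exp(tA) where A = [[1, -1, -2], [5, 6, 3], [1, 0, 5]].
e^{tA} = [[(t^2 - 3*t + 1)*e^{4*t}, t*(t - 2)*e^{4*t}/2, t*(t - 4)*e^{4*t}/2], [t*(5 - t)*e^{4*t}, (-t^2 + 4*t + 2)*e^{4*t}/2, t*(6 - t)*e^{4*t}/2], [t*(1 - t)*e^{4*t}, -t^2*e^{4*t}/2, (-t^2/2 + t + 1)*e^{4*t}]]

A has Jordan form J = [[4, 1, 0], [0, 4, 1], [0, 0, 4]] with A = PJP^{-1}, so e^{tA} = P e^{tJ} P^{-1}.

For a Jordan block J_k(λ), e^{tJ_k(λ)} = e^{λt} · (I + tN + t^2 N^2/2! + ... + t^{k-1} N^{k-1}/(k-1)!) where N is the nilpotent superdiagonal part.

Assembling the blocks and conjugating back gives the entries of e^{tA} as shown above.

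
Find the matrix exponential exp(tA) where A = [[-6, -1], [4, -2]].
e^{tA} = [[(1 - 2*t)*e^{-4*t}, -t*e^{-4*t}], [4*t*e^{-4*t}, (2*t + 1)*e^{-4*t}]]

A has Jordan form J = [[-4, 1], [0, -4]] with A = PJP^{-1}, so e^{tA} = P e^{tJ} P^{-1}.

For a Jordan block J_k(λ), e^{tJ_k(λ)} = e^{λt} · (I + tN + t^2 N^2/2! + ... + t^{k-1} N^{k-1}/(k-1)!) where N is the nilpotent superdiagonal part.

Assembling the blocks and conjugating back gives the entries of e^{tA} as shown above.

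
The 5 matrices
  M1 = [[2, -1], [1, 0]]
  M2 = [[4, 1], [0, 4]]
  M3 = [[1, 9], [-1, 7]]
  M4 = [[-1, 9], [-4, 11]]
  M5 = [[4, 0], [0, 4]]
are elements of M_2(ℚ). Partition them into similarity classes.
4 classes: {M1}, {M2, M3}, {M4}, {M5}

Characteristic polynomials: χ_{M1} = (x - 1)^2, χ_{M2} = (x - 4)^2, χ_{M3} = (x - 4)^2, χ_{M4} = (x - 5)^2, χ_{M5} = (x - 4)^2.

{M1}: invariant factors (x - 1)^2.

{M2, M3}: invariant factors (x - 4)^2.

{M4}: invariant factors (x - 5)^2.

{M5}: invariant factors x - 4, x - 4.

Matrices are similar if and only if their invariant-factor lists agree; the partition into similarity classes is {M1}, {M2, M3}, {M4}, {M5}.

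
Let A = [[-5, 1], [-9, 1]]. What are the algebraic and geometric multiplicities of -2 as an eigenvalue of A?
The characteristic polynomial is (x + 2)^2, so the factor x + 2 appears with exponent 2: the algebraic multiplicity is 2.

rank(A + 2I) = 1, so the eigenspace has dimension 2 - 1 = 1: the geometric multiplicity is 1.

Since 1 < 2, A is not diagonalizable.

algebraic multiplicity 2, geometric multiplicity 1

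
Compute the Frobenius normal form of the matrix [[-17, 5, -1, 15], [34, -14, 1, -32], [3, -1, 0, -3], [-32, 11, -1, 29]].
The invariant factors of A (the non-unit diagonal entries of the Smith normal form of xI - A over ℚ[x]) are (x + 2)(x^3 + 2x + 5), each dividing the next. The characteristic polynomial is their product, (x + 2)(x^3 + 2x + 5).

The rational canonical form is the block-diagonal matrix of companion matrices C(f_i):
R = [[0, 0, 0, -10], [1, 0, 0, -9], [0, 1, 0, -2], [0, 0, 1, -2]].

Note the characteristic polynomial does not split into linear factors over ℚ, so A has no Jordan form over ℚ; the rational canonical form exists over any field.

R = [[0, 0, 0, -10], [1, 0, 0, -9], [0, 1, 0, -2], [0, 0, 1, -2]]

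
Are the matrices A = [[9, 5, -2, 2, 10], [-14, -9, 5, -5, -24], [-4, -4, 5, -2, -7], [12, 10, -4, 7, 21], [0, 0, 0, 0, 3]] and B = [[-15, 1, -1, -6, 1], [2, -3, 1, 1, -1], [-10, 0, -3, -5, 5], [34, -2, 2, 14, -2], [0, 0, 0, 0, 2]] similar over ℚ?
trace(A) = 15 but trace(B) = -5. The trace is a similarity invariant, so A and B are not similar.

No.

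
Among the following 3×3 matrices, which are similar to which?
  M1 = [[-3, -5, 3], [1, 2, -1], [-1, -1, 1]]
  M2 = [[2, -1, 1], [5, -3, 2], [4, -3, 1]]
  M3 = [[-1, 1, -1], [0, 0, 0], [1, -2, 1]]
Characteristic polynomials: χ_{M1} = x^3, χ_{M2} = x^3, χ_{M3} = x^3.

{M1, M2, M3}: invariant factors x^3.

Matrices are similar if and only if their invariant-factor lists agree; the partition into similarity classes is {M1, M2, M3}.

1 class: {M1, M2, M3}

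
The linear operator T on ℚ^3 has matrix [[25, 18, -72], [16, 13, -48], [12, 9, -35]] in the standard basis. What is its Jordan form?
The characteristic polynomial is det(xI - A) = (x - 1)^3, so the eigenvalues are 1 (algebraic multiplicity 3).

For λ = 1: rank(A - I) = 1, rank((A - I)^2) = 0. The eigenspace has dimension 3 - 1 = 2, so there are 2 Jordan blocks; the rank sequence gives block sizes [2, 1].

Assembling the blocks gives the Jordan form J above.

J = [[1, 1, 0], [0, 1, 0], [0, 0, 1]]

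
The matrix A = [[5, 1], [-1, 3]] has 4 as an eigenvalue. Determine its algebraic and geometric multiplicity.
algebraic multiplicity 2, geometric multiplicity 1

The characteristic polynomial is (x - 4)^2, so the factor x - 4 appears with exponent 2: the algebraic multiplicity is 2.

rank(A - 4I) = 1, so the eigenspace has dimension 2 - 1 = 1: the geometric multiplicity is 1.

Since 1 < 2, A is not diagonalizable.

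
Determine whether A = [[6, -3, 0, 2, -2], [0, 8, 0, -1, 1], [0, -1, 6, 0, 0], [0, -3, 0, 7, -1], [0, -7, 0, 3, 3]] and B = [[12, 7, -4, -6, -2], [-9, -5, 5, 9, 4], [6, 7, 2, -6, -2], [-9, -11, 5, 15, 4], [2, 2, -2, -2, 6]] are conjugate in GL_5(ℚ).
Two matrices over a field are similar if and only if they have the same invariant factors.

Both A and B have characteristic polynomial (x - 6)^5 and minimal polynomial (x - 6)^3. Computing further, both have invariant factors x - 6, x - 6, (x - 6)^3. Hence A and B are similar.

Yes.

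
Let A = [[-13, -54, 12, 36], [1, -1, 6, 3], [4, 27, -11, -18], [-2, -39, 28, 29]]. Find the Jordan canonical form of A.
The characteristic polynomial is det(xI - A) = (x - 5)(x - 2)^2(x + 5), so the eigenvalues are -5 (algebraic multiplicity 1), 2 (algebraic multiplicity 2), 5 (algebraic multiplicity 1).

For λ = -5: algebraic multiplicity 1 gives one 1×1 block.

For λ = 2: rank(A - 2I) = 3, rank((A - 2I)^2) = 2. The eigenspace has dimension 4 - 3 = 1, so there is 1 Jordan block; the rank sequence gives block sizes [2].

For λ = 5: algebraic multiplicity 1 gives one 1×1 block.

Assembling the blocks gives the Jordan form J above.

J = [[-5, 0, 0, 0], [0, 2, 1, 0], [0, 0, 2, 0], [0, 0, 0, 5]]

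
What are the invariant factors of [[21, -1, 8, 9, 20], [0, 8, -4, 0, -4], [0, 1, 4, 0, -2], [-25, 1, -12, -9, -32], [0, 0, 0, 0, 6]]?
The Jordan structure of A has elementary divisors (x - 6)^2, (x - 6)^2, (x - 6). Arranging the block sizes at each eigenvalue in decreasing order and taking row products gives the invariant factors.

Invariant factors (smallest first, each dividing the next): x - 6, (x - 6)^2, (x - 6)^2.

Check: the last factor (x - 6)^2 is the minimal polynomial, and the product (x - 6)^5 is the characteristic polynomial.

x - 6, (x - 6)^2, (x - 6)^2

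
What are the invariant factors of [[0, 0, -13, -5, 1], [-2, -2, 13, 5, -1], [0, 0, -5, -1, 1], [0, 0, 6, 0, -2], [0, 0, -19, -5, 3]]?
The Jordan structure of A has elementary divisors (x + 2), (x + 2), x^2, x. Arranging the block sizes at each eigenvalue in decreasing order and taking row products gives the invariant factors.

Invariant factors (smallest first, each dividing the next): x(x + 2), x^2(x + 2).

Check: the last factor x^2(x + 2) is the minimal polynomial, and the product x^3(x + 2)^2 is the characteristic polynomial.

x(x + 2), x^2(x + 2)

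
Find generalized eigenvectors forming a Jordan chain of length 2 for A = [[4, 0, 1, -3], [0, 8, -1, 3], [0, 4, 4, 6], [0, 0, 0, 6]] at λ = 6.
We seek v_1 ∈ ker((A - 6I)^2) \ ker(A - 6I), then set v_{i+1} = (A - 6I) v_i.

One such chain is v_1 = [[-3, -2, -2, 1]]^T, v_2 = [[1, 1, 2, 0]]^T. Check: (A - 6I) v_2 = [[0, 0, 0, 0]]^T = 0.

v_1 = [[-3, -2, -2, 1]]^T, v_2 = [[1, 1, 2, 0]]^T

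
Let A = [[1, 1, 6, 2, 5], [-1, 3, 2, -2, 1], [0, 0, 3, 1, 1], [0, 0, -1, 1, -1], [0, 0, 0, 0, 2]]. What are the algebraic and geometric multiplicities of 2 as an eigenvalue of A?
algebraic multiplicity 5, geometric multiplicity 3

The characteristic polynomial is (x - 2)^5, so the factor x - 2 appears with exponent 5: the algebraic multiplicity is 5.

rank(A - 2I) = 2, so the eigenspace has dimension 5 - 2 = 3: the geometric multiplicity is 3.

Since 3 < 5, A is not diagonalizable.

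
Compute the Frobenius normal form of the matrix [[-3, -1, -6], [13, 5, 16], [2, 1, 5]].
R = [[0, 0, -12], [1, 0, -4], [0, 1, 7]]

The invariant factors of A (the non-unit diagonal entries of the Smith normal form of xI - A over ℚ[x]) are (x - 6)(x - 2)(x + 1), each dividing the next. The characteristic polynomial is their product, (x - 6)(x - 2)(x + 1).

The rational canonical form is the block-diagonal matrix of companion matrices C(f_i):
R = [[0, 0, -12], [1, 0, -4], [0, 1, 7]].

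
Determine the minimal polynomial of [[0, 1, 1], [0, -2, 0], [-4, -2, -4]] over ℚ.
The characteristic polynomial factors as (x + 2)^3. The minimal polynomial is ∏(x - λ)^{k_λ} where k_λ is the size of the largest Jordan block at λ.

For λ = -2: rank(A + 2I) = 1, and the largest Jordan block has size 2 (the smallest k with rank((A + 2I)^k) = rank((A + 2I)^(k+1))).

So m_A(x) = (x + 2)^2.

m_A(x) = (x + 2)^2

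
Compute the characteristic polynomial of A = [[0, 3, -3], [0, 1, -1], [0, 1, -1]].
χ_A(x) = x^3

xI - A = [[x, -3, 3], [0, x - 1, 1], [0, -1, x + 1]].

Expanding det(xI - A) along the first row:
det(xI - A) = + (x)·det([[x - 1, 1], [-1, x + 1]]) - (-3)·det([[0, 1], [0, x + 1]]) + (3)·det([[0, x - 1], [0, -1]]).

Evaluating gives χ_A(x) = x^3.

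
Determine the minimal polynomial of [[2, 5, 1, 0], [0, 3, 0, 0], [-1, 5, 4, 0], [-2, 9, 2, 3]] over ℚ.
The characteristic polynomial factors as (x - 3)^4. The minimal polynomial is ∏(x - λ)^{k_λ} where k_λ is the size of the largest Jordan block at λ.

For λ = 3: rank(A - 3I) = 2, and the largest Jordan block has size 2 (the smallest k with rank((A - 3I)^k) = rank((A - 3I)^(k+1))).

So m_A(x) = (x - 3)^2.

m_A(x) = (x - 3)^2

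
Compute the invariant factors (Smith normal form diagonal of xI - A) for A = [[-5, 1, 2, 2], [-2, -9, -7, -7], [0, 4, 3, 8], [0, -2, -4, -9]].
The Jordan structure of A has elementary divisors (x + 5)^3, (x + 5). Arranging the block sizes at each eigenvalue in decreasing order and taking row products gives the invariant factors.

Invariant factors (smallest first, each dividing the next): x + 5, (x + 5)^3.

Check: the last factor (x + 5)^3 is the minimal polynomial, and the product (x + 5)^4 is the characteristic polynomial.

x + 5, (x + 5)^3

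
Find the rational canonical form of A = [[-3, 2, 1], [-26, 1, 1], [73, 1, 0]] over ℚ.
R = [[0, 0, 50], [1, 0, 25], [0, 1, -2]]

The invariant factors of A (the non-unit diagonal entries of the Smith normal form of xI - A over ℚ[x]) are (x - 5)(x + 2)(x + 5), each dividing the next. The characteristic polynomial is their product, (x - 5)(x + 2)(x + 5).

The rational canonical form is the block-diagonal matrix of companion matrices C(f_i):
R = [[0, 0, 50], [1, 0, 25], [0, 1, -2]].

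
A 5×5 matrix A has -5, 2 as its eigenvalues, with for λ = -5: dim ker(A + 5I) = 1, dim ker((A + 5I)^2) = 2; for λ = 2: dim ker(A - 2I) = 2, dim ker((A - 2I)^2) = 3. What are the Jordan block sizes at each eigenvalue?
λ = -5: successive nullity increments [1, 1] count blocks of size ≥ k; block sizes are [2].
λ = 2: successive nullity increments [2, 1] count blocks of size ≥ k; block sizes are [2, 1].

Jordan blocks: (-5, 2), (2, 2), (2, 1)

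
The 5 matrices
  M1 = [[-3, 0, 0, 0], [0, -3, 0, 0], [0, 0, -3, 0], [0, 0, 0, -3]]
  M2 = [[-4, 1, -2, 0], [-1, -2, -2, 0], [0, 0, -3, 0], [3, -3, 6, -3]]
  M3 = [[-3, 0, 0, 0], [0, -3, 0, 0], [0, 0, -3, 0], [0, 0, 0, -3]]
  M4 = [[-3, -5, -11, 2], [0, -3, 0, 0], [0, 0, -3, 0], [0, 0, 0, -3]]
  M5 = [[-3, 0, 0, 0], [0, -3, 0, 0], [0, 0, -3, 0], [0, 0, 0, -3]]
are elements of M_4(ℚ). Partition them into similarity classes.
Characteristic polynomials: χ_{M1} = (x + 3)^4, χ_{M2} = (x + 3)^4, χ_{M3} = (x + 3)^4, χ_{M4} = (x + 3)^4, χ_{M5} = (x + 3)^4.

{M1, M3, M5}: invariant factors x + 3, x + 3, x + 3, x + 3.

{M2, M4}: invariant factors x + 3, x + 3, (x + 3)^2.

Matrices are similar if and only if their invariant-factor lists agree; the partition into similarity classes is {M1, M3, M5}, {M2, M4}.

2 classes: {M1, M3, M5}, {M2, M4}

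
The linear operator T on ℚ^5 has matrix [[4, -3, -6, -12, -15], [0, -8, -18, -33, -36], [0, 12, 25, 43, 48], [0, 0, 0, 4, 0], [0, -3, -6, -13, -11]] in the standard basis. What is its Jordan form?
The characteristic polynomial is det(xI - A) = (x - 4)^3(x - 1)^2, so the eigenvalues are 1 (algebraic multiplicity 2), 4 (algebraic multiplicity 3).

For λ = 1: rank(A - I) = 3. The eigenspace has dimension 5 - 3 = 2, so there are 2 Jordan blocks; the rank sequence gives block sizes [1, 1].

For λ = 4: rank(A - 4I) = 3, rank((A - 4I)^2) = 2. The eigenspace has dimension 5 - 3 = 2, so there are 2 Jordan blocks; the rank sequence gives block sizes [2, 1].

Assembling the blocks gives the Jordan form J above.

J = [[1, 0, 0, 0, 0], [0, 1, 0, 0, 0], [0, 0, 4, 1, 0], [0, 0, 0, 4, 0], [0, 0, 0, 0, 4]]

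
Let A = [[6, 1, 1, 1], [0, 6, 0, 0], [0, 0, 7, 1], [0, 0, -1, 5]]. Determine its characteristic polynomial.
xI - A = [[x - 6, -1, -1, -1], [0, x - 6, 0, 0], [0, 0, x - 7, -1], [0, 0, 1, x - 5]].

Expanding det(xI - A) along the first row:
det(xI - A) = + (x - 6)·det([[x - 6, 0, 0], [0, x - 7, -1], [0, 1, x - 5]]) - (-1)·det([[0, 0, 0], [0, x - 7, -1], [0, 1, x - 5]]) + (-1)·det([[0, x - 6, 0], [0, 0, -1], [0, 0, x - 5]]) - (-1)·det([[0, x - 6, 0], [0, 0, x - 7], [0, 0, 1]]).

Evaluating gives χ_A(x) = x^4 - 24x^3 + 216x^2 - 864x + 1296 = (x - 6)^4.

χ_A(x) = (x - 6)^4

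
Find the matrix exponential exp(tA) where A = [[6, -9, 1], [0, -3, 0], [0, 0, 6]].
A has Jordan form J = [[-3, 0, 0], [0, 6, 1], [0, 0, 6]] with A = PJP^{-1}, so e^{tA} = P e^{tJ} P^{-1}.

For a Jordan block J_k(λ), e^{tJ_k(λ)} = e^{λt} · (I + tN + t^2 N^2/2! + ... + t^{k-1} N^{k-1}/(k-1)!) where N is the nilpotent superdiagonal part.

Assembling the blocks and conjugating back gives the entries of e^{tA} as shown above.

e^{tA} = [[e^{6*t}, (1 - e^{9*t})*e^{-3*t}, t*e^{6*t}], [0, e^{-3*t}, 0], [0, 0, e^{6*t}]]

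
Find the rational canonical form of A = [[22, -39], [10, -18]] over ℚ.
The invariant factors of A (the non-unit diagonal entries of the Smith normal form of xI - A over ℚ[x]) are x^2 - 4x - 6, each dividing the next. The characteristic polynomial is their product, x^2 - 4x - 6.

The rational canonical form is the block-diagonal matrix of companion matrices C(f_i):
R = [[0, 6], [1, 4]].

Note the characteristic polynomial does not split into linear factors over ℚ, so A has no Jordan form over ℚ; the rational canonical form exists over any field.

R = [[0, 6], [1, 4]]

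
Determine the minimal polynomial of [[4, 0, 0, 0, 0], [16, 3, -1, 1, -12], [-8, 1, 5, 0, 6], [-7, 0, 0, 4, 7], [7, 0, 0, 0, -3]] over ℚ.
m_A(x) = (x - 4)^3(x + 3)

The characteristic polynomial factors as (x - 4)^4(x + 3). The minimal polynomial is ∏(x - λ)^{k_λ} where k_λ is the size of the largest Jordan block at λ.

For λ = -3: rank(A + 3I) = 4, and the largest Jordan block has size 1 (the smallest k with rank((A + 3I)^k) = rank((A + 3I)^(k+1))).
For λ = 4: rank(A - 4I) = 3, and the largest Jordan block has size 3 (the smallest k with rank((A - 4I)^k) = rank((A - 4I)^(k+1))).

So m_A(x) = (x - 4)^3(x + 3).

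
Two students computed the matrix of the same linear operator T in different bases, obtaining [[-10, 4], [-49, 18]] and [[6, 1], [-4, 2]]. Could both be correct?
Two matrices over a field are similar if and only if they have the same invariant factors.

Both A and B have characteristic polynomial (x - 4)^2 and minimal polynomial (x - 4)^2. Computing further, both have invariant factors (x - 4)^2. Hence A and B are similar.

Yes.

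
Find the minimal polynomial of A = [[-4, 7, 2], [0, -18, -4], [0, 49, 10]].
The characteristic polynomial factors as (x + 4)^3. The minimal polynomial is ∏(x - λ)^{k_λ} where k_λ is the size of the largest Jordan block at λ.

For λ = -4: rank(A + 4I) = 1, and the largest Jordan block has size 2 (the smallest k with rank((A + 4I)^k) = rank((A + 4I)^(k+1))).

So m_A(x) = (x + 4)^2.

m_A(x) = (x + 4)^2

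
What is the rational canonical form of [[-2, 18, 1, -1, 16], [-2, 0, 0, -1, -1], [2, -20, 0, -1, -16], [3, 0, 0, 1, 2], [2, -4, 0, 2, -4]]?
The invariant factors of A (the non-unit diagonal entries of the Smith normal form of xI - A over ℚ[x]) are (x - 1)(x^2 + 3x - 2)^2, each dividing the next. The characteristic polynomial is their product, (x - 1)(x^2 + 3x - 2)^2.

The rational canonical form is the block-diagonal matrix of companion matrices C(f_i):
R = [[0, 0, 0, 0, 4], [1, 0, 0, 0, -16], [0, 1, 0, 0, 17], [0, 0, 1, 0, 1], [0, 0, 0, 1, -5]].

Note the characteristic polynomial does not split into linear factors over ℚ, so A has no Jordan form over ℚ; the rational canonical form exists over any field.

R = [[0, 0, 0, 0, 4], [1, 0, 0, 0, -16], [0, 1, 0, 0, 17], [0, 0, 1, 0, 1], [0, 0, 0, 1, -5]]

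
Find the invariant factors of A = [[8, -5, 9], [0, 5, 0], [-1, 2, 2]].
(x - 5)^3

The Jordan structure of A has elementary divisors (x - 5)^3. Arranging the block sizes at each eigenvalue in decreasing order and taking row products gives the invariant factors.

Invariant factors (smallest first, each dividing the next): (x - 5)^3.

Check: the last factor (x - 5)^3 is the minimal polynomial, and the product (x - 5)^3 is the characteristic polynomial.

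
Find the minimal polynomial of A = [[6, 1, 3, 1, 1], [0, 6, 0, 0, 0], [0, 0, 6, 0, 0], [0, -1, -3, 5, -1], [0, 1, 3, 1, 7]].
The characteristic polynomial factors as (x - 6)^5. The minimal polynomial is ∏(x - λ)^{k_λ} where k_λ is the size of the largest Jordan block at λ.

For λ = 6: rank(A - 6I) = 1, and the largest Jordan block has size 2 (the smallest k with rank((A - 6I)^k) = rank((A - 6I)^(k+1))).

So m_A(x) = (x - 6)^2.

m_A(x) = (x - 6)^2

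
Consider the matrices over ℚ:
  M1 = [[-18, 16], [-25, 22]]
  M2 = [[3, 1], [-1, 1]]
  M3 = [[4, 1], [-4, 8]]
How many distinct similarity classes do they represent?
2 classes: {M1, M2}, {M3}

Characteristic polynomials: χ_{M1} = (x - 2)^2, χ_{M2} = (x - 2)^2, χ_{M3} = (x - 6)^2.

{M1, M2}: invariant factors (x - 2)^2.

{M3}: invariant factors (x - 6)^2.

Matrices are similar if and only if their invariant-factor lists agree; the partition into similarity classes is {M1, M2}, {M3}.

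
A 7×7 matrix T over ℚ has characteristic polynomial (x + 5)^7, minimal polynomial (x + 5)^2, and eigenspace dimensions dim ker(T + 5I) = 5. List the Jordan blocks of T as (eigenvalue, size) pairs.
λ = -5: algebraic multiplicity 7 (exponent in χ_T), largest block size 2 (exponent in m_T), 5 blocks (geometric multiplicity). These force block sizes [2, 2, 1, 1, 1].

Jordan blocks: (-5, 2), (-5, 2), (-5, 1), (-5, 1), (-5, 1)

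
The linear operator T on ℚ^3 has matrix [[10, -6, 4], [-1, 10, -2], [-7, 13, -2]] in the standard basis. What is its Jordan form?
The characteristic polynomial is det(xI - A) = (x - 6)^3, so the eigenvalues are 6 (algebraic multiplicity 3).

For λ = 6: rank(A - 6I) = 2, rank((A - 6I)^2) = 1, rank((A - 6I)^3) = 0. The eigenspace has dimension 3 - 2 = 1, so there is 1 Jordan block; the rank sequence gives block sizes [3].

Assembling the blocks gives the Jordan form J above.

J = [[6, 1, 0], [0, 6, 1], [0, 0, 6]]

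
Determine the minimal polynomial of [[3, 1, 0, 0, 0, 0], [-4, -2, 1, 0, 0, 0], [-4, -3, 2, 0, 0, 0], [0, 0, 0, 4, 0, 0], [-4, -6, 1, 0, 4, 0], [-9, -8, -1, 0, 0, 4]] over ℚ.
m_A(x) = (x - 4)(x - 1)^3

The characteristic polynomial factors as (x - 4)^3(x - 1)^3. The minimal polynomial is ∏(x - λ)^{k_λ} where k_λ is the size of the largest Jordan block at λ.

For λ = 1: rank(A - I) = 5, and the largest Jordan block has size 3 (the smallest k with rank((A - I)^k) = rank((A - I)^(k+1))).
For λ = 4: rank(A - 4I) = 3, and the largest Jordan block has size 1 (the smallest k with rank((A - 4I)^k) = rank((A - 4I)^(k+1))).

So m_A(x) = (x - 4)(x - 1)^3.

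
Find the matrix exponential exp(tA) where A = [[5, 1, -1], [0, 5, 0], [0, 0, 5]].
A has Jordan form J = [[5, 1, 0], [0, 5, 0], [0, 0, 5]] with A = PJP^{-1}, so e^{tA} = P e^{tJ} P^{-1}.

For a Jordan block J_k(λ), e^{tJ_k(λ)} = e^{λt} · (I + tN + t^2 N^2/2! + ... + t^{k-1} N^{k-1}/(k-1)!) where N is the nilpotent superdiagonal part.

Assembling the blocks and conjugating back gives the entries of e^{tA} as shown above.

e^{tA} = [[e^{5*t}, t*e^{5*t}, -t*e^{5*t}], [0, e^{5*t}, 0], [0, 0, e^{5*t}]]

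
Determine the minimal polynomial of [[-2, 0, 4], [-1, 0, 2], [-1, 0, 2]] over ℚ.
The characteristic polynomial factors as x^3. The minimal polynomial is ∏(x - λ)^{k_λ} where k_λ is the size of the largest Jordan block at λ.

For λ = 0: rank(A) = 1, and the largest Jordan block has size 2 (the smallest k with rank(A^k) = rank(A^(k+1))).

So m_A(x) = x^2.

m_A(x) = x^2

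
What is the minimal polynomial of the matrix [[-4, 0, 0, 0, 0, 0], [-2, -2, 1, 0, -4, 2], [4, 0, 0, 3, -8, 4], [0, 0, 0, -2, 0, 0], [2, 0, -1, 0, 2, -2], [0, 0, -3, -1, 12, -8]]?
m_A(x) = (x + 2)^3(x + 4)

The characteristic polynomial factors as (x + 2)^5(x + 4). The minimal polynomial is ∏(x - λ)^{k_λ} where k_λ is the size of the largest Jordan block at λ.

For λ = -4: rank(A + 4I) = 5, and the largest Jordan block has size 1 (the smallest k with rank((A + 4I)^k) = rank((A + 4I)^(k+1))).
For λ = -2: rank(A + 2I) = 3, and the largest Jordan block has size 3 (the smallest k with rank((A + 2I)^k) = rank((A + 2I)^(k+1))).

So m_A(x) = (x + 2)^3(x + 4).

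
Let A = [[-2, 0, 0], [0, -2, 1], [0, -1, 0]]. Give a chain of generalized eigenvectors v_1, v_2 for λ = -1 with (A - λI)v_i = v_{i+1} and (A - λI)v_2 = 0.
We seek v_1 ∈ ker((A + I)^2) \ ker(A + I), then set v_{i+1} = (A + I) v_i.

One such chain is v_1 = [[0, 0, 1]]^T, v_2 = [[0, 1, 1]]^T. Check: (A + I) v_2 = [[0, 0, 0]]^T = 0.

v_1 = [[0, 0, 1]]^T, v_2 = [[0, 1, 1]]^T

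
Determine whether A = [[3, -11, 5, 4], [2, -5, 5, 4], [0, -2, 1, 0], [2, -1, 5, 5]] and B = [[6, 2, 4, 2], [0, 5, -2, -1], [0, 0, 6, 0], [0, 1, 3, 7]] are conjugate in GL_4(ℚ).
trace(A) = 4 but trace(B) = 24. The trace is a similarity invariant, so A and B are not similar.

No.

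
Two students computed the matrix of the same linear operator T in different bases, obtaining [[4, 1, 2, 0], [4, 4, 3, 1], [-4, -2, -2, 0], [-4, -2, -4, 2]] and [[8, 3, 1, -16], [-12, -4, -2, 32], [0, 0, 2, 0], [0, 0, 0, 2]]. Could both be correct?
No.

Both have characteristic polynomial (x - 2)^4, but the minimal polynomial of A is (x - 2)^3 while the minimal polynomial of B is (x - 2)^2. The minimal polynomial is a similarity invariant, so A and B are not similar.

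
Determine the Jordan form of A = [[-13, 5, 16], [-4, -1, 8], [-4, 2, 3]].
The characteristic polynomial is det(xI - A) = (x + 3)^2(x + 5), so the eigenvalues are -5 (algebraic multiplicity 1), -3 (algebraic multiplicity 2).

For λ = -5: algebraic multiplicity 1 gives one 1×1 block.

For λ = -3: rank(A + 3I) = 2, rank((A + 3I)^2) = 1. The eigenspace has dimension 3 - 2 = 1, so there is 1 Jordan block; the rank sequence gives block sizes [2].

Assembling the blocks gives the Jordan form J above.

J = [[-5, 0, 0], [0, -3, 1], [0, 0, -3]]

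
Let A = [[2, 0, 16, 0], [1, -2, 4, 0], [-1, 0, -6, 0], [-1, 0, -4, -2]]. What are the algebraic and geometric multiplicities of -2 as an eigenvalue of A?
algebraic multiplicity 4, geometric multiplicity 3

The characteristic polynomial is (x + 2)^4, so the factor x + 2 appears with exponent 4: the algebraic multiplicity is 4.

rank(A + 2I) = 1, so the eigenspace has dimension 4 - 1 = 3: the geometric multiplicity is 3.

Since 3 < 4, A is not diagonalizable.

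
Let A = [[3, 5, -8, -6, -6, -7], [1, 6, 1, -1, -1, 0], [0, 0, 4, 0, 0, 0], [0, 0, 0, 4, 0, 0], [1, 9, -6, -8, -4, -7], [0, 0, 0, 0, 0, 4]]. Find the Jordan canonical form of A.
J = [[-3, 0, 0, 0, 0, 0], [0, 4, 1, 0, 0, 0], [0, 0, 4, 0, 0, 0], [0, 0, 0, 4, 0, 0], [0, 0, 0, 0, 4, 0], [0, 0, 0, 0, 0, 4]]

The characteristic polynomial is det(xI - A) = (x - 4)^5(x + 3), so the eigenvalues are -3 (algebraic multiplicity 1), 4 (algebraic multiplicity 5).

For λ = -3: algebraic multiplicity 1 gives one 1×1 block.

For λ = 4: rank(A - 4I) = 2, rank((A - 4I)^2) = 1. The eigenspace has dimension 6 - 2 = 4, so there are 4 Jordan blocks; the rank sequence gives block sizes [2, 1, 1, 1].

Assembling the blocks gives the Jordan form J above.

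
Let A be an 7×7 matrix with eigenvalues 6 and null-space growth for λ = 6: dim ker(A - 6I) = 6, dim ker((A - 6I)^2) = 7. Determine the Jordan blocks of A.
Jordan blocks: (6, 2), (6, 1), (6, 1), (6, 1), (6, 1), (6, 1)

λ = 6: successive nullity increments [6, 1] count blocks of size ≥ k; block sizes are [2, 1, 1, 1, 1, 1].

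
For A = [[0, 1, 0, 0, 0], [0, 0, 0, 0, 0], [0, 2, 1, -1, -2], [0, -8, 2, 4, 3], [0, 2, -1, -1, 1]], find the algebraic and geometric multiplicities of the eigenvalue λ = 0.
The characteristic polynomial is x^2(x - 2)^3, so the factor x appears with exponent 2: the algebraic multiplicity is 2.

rank(A) = 4, so the eigenspace has dimension 5 - 4 = 1: the geometric multiplicity is 1.

Since 1 < 2, A is not diagonalizable.

algebraic multiplicity 2, geometric multiplicity 1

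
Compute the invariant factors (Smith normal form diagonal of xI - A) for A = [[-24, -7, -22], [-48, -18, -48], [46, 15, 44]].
(x - 6)(x + 2)^2

The Jordan structure of A has elementary divisors (x + 2)^2, (x - 6). Arranging the block sizes at each eigenvalue in decreasing order and taking row products gives the invariant factors.

Invariant factors (smallest first, each dividing the next): (x - 6)(x + 2)^2.

Check: the last factor (x - 6)(x + 2)^2 is the minimal polynomial, and the product (x - 6)(x + 2)^2 is the characteristic polynomial.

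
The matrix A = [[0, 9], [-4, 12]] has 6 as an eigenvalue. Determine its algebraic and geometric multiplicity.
The characteristic polynomial is (x - 6)^2, so the factor x - 6 appears with exponent 2: the algebraic multiplicity is 2.

rank(A - 6I) = 1, so the eigenspace has dimension 2 - 1 = 1: the geometric multiplicity is 1.

Since 1 < 2, A is not diagonalizable.

algebraic multiplicity 2, geometric multiplicity 1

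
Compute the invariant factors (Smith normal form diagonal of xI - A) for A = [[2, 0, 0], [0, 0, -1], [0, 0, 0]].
x^2(x - 2)

The Jordan structure of A has elementary divisors x^2, (x - 2). Arranging the block sizes at each eigenvalue in decreasing order and taking row products gives the invariant factors.

Invariant factors (smallest first, each dividing the next): x^2(x - 2).

Check: the last factor x^2(x - 2) is the minimal polynomial, and the product x^2(x - 2) is the characteristic polynomial.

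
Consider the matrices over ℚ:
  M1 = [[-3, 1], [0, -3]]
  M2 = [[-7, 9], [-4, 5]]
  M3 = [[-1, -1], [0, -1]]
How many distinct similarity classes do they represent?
2 classes: {M1}, {M2, M3}

Characteristic polynomials: χ_{M1} = (x + 3)^2, χ_{M2} = (x + 1)^2, χ_{M3} = (x + 1)^2.

{M1}: invariant factors (x + 3)^2.

{M2, M3}: invariant factors (x + 1)^2.

Matrices are similar if and only if their invariant-factor lists agree; the partition into similarity classes is {M1}, {M2, M3}.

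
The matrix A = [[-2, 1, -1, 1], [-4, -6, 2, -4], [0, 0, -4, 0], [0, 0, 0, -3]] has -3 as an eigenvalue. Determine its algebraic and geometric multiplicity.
algebraic multiplicity 1, geometric multiplicity 1

The characteristic polynomial is (x + 3)(x + 4)^3, so the factor x + 3 appears with exponent 1: the algebraic multiplicity is 1.

rank(A + 3I) = 3, so the eigenspace has dimension 4 - 3 = 1: the geometric multiplicity is 1.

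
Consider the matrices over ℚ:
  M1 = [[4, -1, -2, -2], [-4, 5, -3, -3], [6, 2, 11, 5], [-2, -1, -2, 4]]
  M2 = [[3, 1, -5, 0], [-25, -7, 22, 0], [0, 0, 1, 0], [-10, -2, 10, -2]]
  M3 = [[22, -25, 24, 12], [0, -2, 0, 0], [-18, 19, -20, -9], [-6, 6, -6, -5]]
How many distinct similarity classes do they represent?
Characteristic polynomials: χ_{M1} = (x - 6)^4, χ_{M2} = (x - 1)(x + 2)^3, χ_{M3} = (x - 1)(x + 2)^3.

{M1}: invariant factors x - 6, (x - 6)^3.

{M2, M3}: invariant factors x + 2, (x - 1)(x + 2)^2.

Matrices are similar if and only if their invariant-factor lists agree; the partition into similarity classes is {M1}, {M2, M3}.

2 classes: {M1}, {M2, M3}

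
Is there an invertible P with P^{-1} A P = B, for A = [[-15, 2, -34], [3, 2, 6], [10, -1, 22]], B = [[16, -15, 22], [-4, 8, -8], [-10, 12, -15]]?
Two matrices over a field are similar if and only if they have the same invariant factors.

Both A and B have characteristic polynomial (x - 5)(x - 2)^2 and minimal polynomial (x - 5)(x - 2)^2. Computing further, both have invariant factors (x - 5)(x - 2)^2. Hence A and B are similar.

Yes.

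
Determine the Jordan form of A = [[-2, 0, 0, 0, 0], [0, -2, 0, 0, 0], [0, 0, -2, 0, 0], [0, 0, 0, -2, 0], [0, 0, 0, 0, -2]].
J = [[-2, 0, 0, 0, 0], [0, -2, 0, 0, 0], [0, 0, -2, 0, 0], [0, 0, 0, -2, 0], [0, 0, 0, 0, -2]]

The characteristic polynomial is det(xI - A) = (x + 2)^5, so the eigenvalues are -2 (algebraic multiplicity 5).

For λ = -2: rank(A + 2I) = 0. The eigenspace has dimension 5 - 0 = 5, so there are 5 Jordan blocks; the rank sequence gives block sizes [1, 1, 1, 1, 1].

Assembling the blocks gives the Jordan form J above.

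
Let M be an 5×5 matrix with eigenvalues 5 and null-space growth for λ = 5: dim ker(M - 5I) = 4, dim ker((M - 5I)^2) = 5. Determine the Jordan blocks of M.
λ = 5: successive nullity increments [4, 1] count blocks of size ≥ k; block sizes are [2, 1, 1, 1].

Jordan blocks: (5, 2), (5, 1), (5, 1), (5, 1)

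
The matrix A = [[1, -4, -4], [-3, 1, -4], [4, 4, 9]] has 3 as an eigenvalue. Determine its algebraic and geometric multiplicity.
algebraic multiplicity 2, geometric multiplicity 1

The characteristic polynomial is (x - 5)(x - 3)^2, so the factor x - 3 appears with exponent 2: the algebraic multiplicity is 2.

rank(A - 3I) = 2, so the eigenspace has dimension 3 - 2 = 1: the geometric multiplicity is 1.

Since 1 < 2, A is not diagonalizable.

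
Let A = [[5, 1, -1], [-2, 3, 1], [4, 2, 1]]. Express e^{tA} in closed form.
e^{tA} = [[(-t^2 + 2*t + 1)*e^{3*t}, t*e^{3*t}, t*(t - 2)*e^{3*t}/2], [-2*t*e^{3*t}, e^{3*t}, t*e^{3*t}], [2*t*(2 - t)*e^{3*t}, 2*t*e^{3*t}, (t^2 - 2*t + 1)*e^{3*t}]]

A has Jordan form J = [[3, 1, 0], [0, 3, 1], [0, 0, 3]] with A = PJP^{-1}, so e^{tA} = P e^{tJ} P^{-1}.

For a Jordan block J_k(λ), e^{tJ_k(λ)} = e^{λt} · (I + tN + t^2 N^2/2! + ... + t^{k-1} N^{k-1}/(k-1)!) where N is the nilpotent superdiagonal part.

Assembling the blocks and conjugating back gives the entries of e^{tA} as shown above.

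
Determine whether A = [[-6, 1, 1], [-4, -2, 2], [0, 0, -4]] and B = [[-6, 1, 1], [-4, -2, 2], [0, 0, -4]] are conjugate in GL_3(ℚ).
Two matrices over a field are similar if and only if they have the same invariant factors.

Both A and B have characteristic polynomial (x + 4)^3 and minimal polynomial (x + 4)^2. Computing further, both have invariant factors x + 4, (x + 4)^2. Hence A and B are similar.

Yes.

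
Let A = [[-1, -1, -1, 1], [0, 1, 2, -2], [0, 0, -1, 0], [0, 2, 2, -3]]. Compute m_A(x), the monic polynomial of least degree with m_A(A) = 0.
m_A(x) = (x + 1)^2

The characteristic polynomial factors as (x + 1)^4. The minimal polynomial is ∏(x - λ)^{k_λ} where k_λ is the size of the largest Jordan block at λ.

For λ = -1: rank(A + I) = 1, and the largest Jordan block has size 2 (the smallest k with rank((A + I)^k) = rank((A + I)^(k+1))).

So m_A(x) = (x + 1)^2.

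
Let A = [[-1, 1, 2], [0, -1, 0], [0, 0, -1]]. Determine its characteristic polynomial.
xI - A = [[x + 1, -1, -2], [0, x + 1, 0], [0, 0, x + 1]].

Expanding det(xI - A) along the first row:
det(xI - A) = + (x + 1)·det([[x + 1, 0], [0, x + 1]]) - (-1)·det([[0, 0], [0, x + 1]]) + (-2)·det([[0, x + 1], [0, 0]]).

Evaluating gives χ_A(x) = x^3 + 3x^2 + 3x + 1 = (x + 1)^3.

χ_A(x) = (x + 1)^3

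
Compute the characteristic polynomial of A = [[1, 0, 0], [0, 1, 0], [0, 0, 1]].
χ_A(x) = (x - 1)^3

xI - A = [[x - 1, 0, 0], [0, x - 1, 0], [0, 0, x - 1]].

Expanding det(xI - A) along the first row:
det(xI - A) = + (x - 1)·det([[x - 1, 0], [0, x - 1]]) - (0)·det([[0, 0], [0, x - 1]]) + (0)·det([[0, x - 1], [0, 0]]).

Evaluating gives χ_A(x) = x^3 - 3x^2 + 3x - 1 = (x - 1)^3.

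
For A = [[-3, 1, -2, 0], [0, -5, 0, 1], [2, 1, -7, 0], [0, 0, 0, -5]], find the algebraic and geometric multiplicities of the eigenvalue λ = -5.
The characteristic polynomial is (x + 5)^4, so the factor x + 5 appears with exponent 4: the algebraic multiplicity is 4.

rank(A + 5I) = 2, so the eigenspace has dimension 4 - 2 = 2: the geometric multiplicity is 2.

Since 2 < 4, A is not diagonalizable.

algebraic multiplicity 4, geometric multiplicity 2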